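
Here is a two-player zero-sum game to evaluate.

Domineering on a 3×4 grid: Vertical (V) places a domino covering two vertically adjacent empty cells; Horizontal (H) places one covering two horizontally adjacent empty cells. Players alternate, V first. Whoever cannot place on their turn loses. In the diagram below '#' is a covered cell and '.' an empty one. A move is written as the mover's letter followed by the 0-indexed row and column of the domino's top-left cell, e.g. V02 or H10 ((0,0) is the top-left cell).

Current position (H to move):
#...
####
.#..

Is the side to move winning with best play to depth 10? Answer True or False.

[#.../####/.#..] H move#1: H01:+1/###./####/.#..*, H02:+1/#.##/####/.#.., H22:+1/#.../####/.###
[###./####/.#..] end (terminal -1, V#2); searched #.../####/.#.. to 10

H winning at [#.../####/.#..]: True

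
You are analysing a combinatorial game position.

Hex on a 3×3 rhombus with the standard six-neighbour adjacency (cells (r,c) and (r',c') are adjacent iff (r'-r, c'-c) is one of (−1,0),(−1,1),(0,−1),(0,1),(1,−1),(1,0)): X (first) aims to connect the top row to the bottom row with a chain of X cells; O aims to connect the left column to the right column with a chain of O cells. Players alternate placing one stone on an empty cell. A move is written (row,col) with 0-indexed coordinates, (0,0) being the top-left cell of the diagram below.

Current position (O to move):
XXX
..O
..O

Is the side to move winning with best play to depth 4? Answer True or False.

ply 1, O at XXX/..O/..O | (1,0)=-1→XXX/O.O/..O; (1,1)=+1→XXX/.OO/..O*; (2,0)=+1→XXX/..O/O.O; (2,1)=-1→XXX/..O/.OO
ply 2, X at XXX/.OO/..O | (1,0)=-1→XXX/XOO/..O*; (2,0)=-1→XXX/.OO/X.O; (2,1)=-1→XXX/.OO/.XO
ply 3, O at XXX/XOO/..O | (2,0)=+1→XXX/XOO/O.O*; (2,1)=-1→XXX/XOO/.OO
ply 4: XXX/XOO/O.O is terminal -1 (X); from XXX/..O/..O depth 4

O winning at [XXX/..O/..O]: True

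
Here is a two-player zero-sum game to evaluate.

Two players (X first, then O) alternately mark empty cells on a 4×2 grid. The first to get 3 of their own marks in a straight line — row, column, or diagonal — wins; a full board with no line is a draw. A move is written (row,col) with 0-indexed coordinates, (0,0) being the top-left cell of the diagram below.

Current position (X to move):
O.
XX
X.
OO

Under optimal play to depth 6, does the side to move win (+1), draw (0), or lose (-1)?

value(O./XX/X./OO, X) = 0

p1 X@[O./XX/X./OO]: (0,1)[OX/XX/X./OO]+0* (2,1)[O./XX/XX/OO]+0
p2 O@[OX/XX/X./OO]: (2,1)[OX/XX/XO/OO]+0*
p3 X@[OX/XX/XO/OO] terminal +0; root [O./XX/X./OO] d6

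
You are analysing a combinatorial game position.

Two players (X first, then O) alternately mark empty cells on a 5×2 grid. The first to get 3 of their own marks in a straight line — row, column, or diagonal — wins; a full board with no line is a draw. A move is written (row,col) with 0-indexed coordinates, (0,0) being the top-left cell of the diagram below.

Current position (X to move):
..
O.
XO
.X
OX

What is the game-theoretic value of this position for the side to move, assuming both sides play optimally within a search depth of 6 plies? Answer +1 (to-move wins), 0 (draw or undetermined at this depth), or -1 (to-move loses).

value(../O./XO/.X/OX, X) = 0

p1 X@[../O./XO/.X/OX]: (0,0)[X./O./XO/.X/OX]+0* (0,1)[.X/O./XO/.X/OX]+0 (1,1)[../OX/XO/.X/OX]+0 (3,0)[../O./XO/XX/OX]+0
p2 O@[X./O./XO/.X/OX]: (0,1)[XO/O./XO/.X/OX]+0* (1,1)[X./OO/XO/.X/OX]+0 (3,0)[X./O./XO/OX/OX]+0
p3 X@[XO/O./XO/.X/OX]: (1,1)[XO/OX/XO/.X/OX]+0* (3,0)[XO/O./XO/XX/OX]-1
p4 O@[XO/OX/XO/.X/OX]: (3,0)[XO/OX/XO/OX/OX]+0*
p5 X@[XO/OX/XO/OX/OX] terminal +0; root [../O./XO/.X/OX] d6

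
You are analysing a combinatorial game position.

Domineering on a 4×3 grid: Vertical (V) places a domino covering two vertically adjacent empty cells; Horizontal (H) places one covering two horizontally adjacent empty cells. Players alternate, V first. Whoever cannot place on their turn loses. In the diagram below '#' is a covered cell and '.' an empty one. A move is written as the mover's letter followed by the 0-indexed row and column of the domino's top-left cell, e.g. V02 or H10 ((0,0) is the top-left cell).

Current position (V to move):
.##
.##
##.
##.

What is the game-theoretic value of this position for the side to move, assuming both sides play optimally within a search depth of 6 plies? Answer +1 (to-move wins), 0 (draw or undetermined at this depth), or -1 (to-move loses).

value(.##/.##/##./##., V) = +1

[.##/.##/##./##.] V move#1: V00:+1/###/###/##./##.*, V22:+1/.##/.##/###/###
[###/###/##./##.] end (terminal -1, H#2); searched .##/.##/##./##. to 6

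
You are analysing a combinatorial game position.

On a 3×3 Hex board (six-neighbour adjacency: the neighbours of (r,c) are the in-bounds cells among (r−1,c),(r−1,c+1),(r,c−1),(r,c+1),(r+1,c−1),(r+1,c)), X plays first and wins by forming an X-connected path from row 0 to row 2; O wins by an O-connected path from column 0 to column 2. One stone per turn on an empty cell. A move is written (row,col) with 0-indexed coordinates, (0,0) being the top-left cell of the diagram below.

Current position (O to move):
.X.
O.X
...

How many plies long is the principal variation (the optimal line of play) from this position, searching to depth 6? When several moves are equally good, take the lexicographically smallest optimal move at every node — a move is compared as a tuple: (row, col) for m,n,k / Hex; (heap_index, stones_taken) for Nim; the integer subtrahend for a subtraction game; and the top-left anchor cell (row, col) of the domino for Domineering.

PV length from [.X./O.X/...]: 6 plies

ply 1, O at .X./O.X/... | (0,0)=-1→OX./O.X/...*; (0,2)=-1→.XO/O.X/...; (1,1)=-1→.X./OOX/...; (2,0)=-1→.X./O.X/O..; (2,1)=-1→.X./O.X/.O.; (2,2)=-1→.X./O.X/..O
ply 2, X at OX./O.X/... | (0,2)=+1→OXX/O.X/...*; (1,1)=+1→OX./OXX/...; (2,0)=+1→OX./O.X/X..; (2,1)=+1→OX./O.X/.X.; (2,2)=+1→OX./O.X/..X
ply 3, O at OXX/O.X/... | (1,1)=-1→OXX/OOX/...*; (2,0)=-1→OXX/O.X/O..; (2,1)=-1→OXX/O.X/.O.; (2,2)=-1→OXX/O.X/..O
ply 4, X at OXX/OOX/... | (2,0)=+1→OXX/OOX/X..*; (2,1)=+1→OXX/OOX/.X.; (2,2)=+1→OXX/OOX/..X
ply 5, O at OXX/OOX/X.. | (2,1)=-1→OXX/OOX/XO.*; (2,2)=-1→OXX/OOX/X.O
ply 6, X at OXX/OOX/XO. | (2,2)=+1→OXX/OOX/XOX*
ply 7: OXX/OOX/XOX is terminal -1 (O); from .X./O.X/... depth 6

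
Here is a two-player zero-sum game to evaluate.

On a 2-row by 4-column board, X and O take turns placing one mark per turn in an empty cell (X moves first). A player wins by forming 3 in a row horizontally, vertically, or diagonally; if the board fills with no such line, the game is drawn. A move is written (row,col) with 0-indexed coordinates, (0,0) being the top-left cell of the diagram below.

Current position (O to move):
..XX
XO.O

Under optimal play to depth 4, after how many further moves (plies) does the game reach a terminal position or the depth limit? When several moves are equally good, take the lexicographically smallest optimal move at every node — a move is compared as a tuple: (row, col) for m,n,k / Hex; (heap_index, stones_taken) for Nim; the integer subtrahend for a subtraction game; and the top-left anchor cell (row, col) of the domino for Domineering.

PV length from [..XX/XO.O]: 1 ply

[..XX/XO.O] O move#1: (0,0):-1/O.XX/XO.O, (0,1):+0/.OXX/XO.O, (1,2):+1/..XX/XOOO*
[..XX/XOOO] end (terminal -1, X#2); searched ..XX/XO.O to 4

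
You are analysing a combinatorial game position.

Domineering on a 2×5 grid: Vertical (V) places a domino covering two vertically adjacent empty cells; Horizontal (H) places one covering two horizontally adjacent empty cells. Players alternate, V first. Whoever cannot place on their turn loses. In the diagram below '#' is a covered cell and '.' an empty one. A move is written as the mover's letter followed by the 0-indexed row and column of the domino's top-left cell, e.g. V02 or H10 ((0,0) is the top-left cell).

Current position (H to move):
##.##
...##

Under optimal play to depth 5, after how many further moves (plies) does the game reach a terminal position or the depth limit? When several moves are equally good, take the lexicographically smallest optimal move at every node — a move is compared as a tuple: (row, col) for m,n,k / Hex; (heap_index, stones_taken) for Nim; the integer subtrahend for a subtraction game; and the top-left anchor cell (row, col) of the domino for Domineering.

PV length from [##.##/...##]: 1 ply

ply 1, H at ##.##/...## | H10=-1→##.##/##.##; H11=+1→##.##/.####*
ply 2: ##.##/.#### is terminal -1 (V); from ##.##/...## depth 5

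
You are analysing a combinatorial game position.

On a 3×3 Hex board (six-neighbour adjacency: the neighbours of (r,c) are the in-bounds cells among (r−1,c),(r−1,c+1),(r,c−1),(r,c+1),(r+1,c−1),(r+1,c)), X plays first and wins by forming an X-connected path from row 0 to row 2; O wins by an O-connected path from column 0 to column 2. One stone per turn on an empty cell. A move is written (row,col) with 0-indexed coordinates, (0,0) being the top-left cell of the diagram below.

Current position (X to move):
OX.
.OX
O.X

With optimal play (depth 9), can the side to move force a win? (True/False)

X winning at [OX./.OX/O.X]: True

ply 1, X at OX./.OX/O.X | (0,2)=+1→OXX/.OX/O.X*; (1,0)=-1→OX./XOX/O.X; (2,1)=-1→OX./.OX/OXX
ply 2: OXX/.OX/O.X is terminal -1 (O); from OX./.OX/O.X depth 9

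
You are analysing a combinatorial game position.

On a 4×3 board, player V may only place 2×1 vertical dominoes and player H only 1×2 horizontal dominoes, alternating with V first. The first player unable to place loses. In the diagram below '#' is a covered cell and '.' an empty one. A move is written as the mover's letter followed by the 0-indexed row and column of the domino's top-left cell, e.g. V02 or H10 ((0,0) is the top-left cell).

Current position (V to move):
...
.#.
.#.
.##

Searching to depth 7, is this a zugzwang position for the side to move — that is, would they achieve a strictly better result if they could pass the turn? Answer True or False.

p1 V@[.../.#./.#./.##]: V00[#../##./.#./.##]+1* V02[..#/.##/.#./.##]+1 V10[.../##./##./.##]+1 V12[.../.##/.##/.##]+1 V20[.../.#./##./###]+1
p2 H@[#../##./.#./.##]: H01[###/##./.#./.##]-1*
p3 V@[###/##./.#./.##]: V12[###/###/.##/.##]+1* V20[###/##./##./###]+1
p4 H@[###/###/.##/.##] terminal -1; root [.../.#./.#./.##] d7
pass branch (H moves first from the same position):
  | p1 H@[.../.#./.#./.##]: H00[##./.#./.#./.##]-1* H01[.##/.#./.#./.##]-1
  | p2 V@[##./.#./.#./.##]: V02[###/.##/.#./.##]+1* V10[##./##./##./.##]+1 V12[##./.##/.##/.##]+1 V20[##./.#./##./###]+1
  | p3 H@[###/.##/.#./.##] terminal -1; root [.../.#./.#./.##] d7
V moving scores +1; V passing scores +1

zugzwang(.../.#./.#./.##, V) = False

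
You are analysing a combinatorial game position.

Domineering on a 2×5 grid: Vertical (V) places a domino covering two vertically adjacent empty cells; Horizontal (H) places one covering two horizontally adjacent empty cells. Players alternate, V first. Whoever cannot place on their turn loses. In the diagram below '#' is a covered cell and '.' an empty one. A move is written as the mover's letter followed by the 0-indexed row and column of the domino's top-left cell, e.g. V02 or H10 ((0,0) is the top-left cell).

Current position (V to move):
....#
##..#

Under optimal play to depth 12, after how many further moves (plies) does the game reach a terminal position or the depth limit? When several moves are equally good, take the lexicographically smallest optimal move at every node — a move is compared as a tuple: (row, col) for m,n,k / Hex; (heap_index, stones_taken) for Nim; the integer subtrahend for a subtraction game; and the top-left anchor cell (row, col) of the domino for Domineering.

PV length from [....#/##..#]: 3 plies

[....#/##..#] V move#1: V02:+1/..#.#/###.#*, V03:-1/...##/##.##
[..#.#/###.#] H move#2: H00:-1/###.#/###.#*
[###.#/###.#] V move#3: V03:+1/#####/#####*
[#####/#####] end (terminal -1, H#4); searched ....#/##..# to 12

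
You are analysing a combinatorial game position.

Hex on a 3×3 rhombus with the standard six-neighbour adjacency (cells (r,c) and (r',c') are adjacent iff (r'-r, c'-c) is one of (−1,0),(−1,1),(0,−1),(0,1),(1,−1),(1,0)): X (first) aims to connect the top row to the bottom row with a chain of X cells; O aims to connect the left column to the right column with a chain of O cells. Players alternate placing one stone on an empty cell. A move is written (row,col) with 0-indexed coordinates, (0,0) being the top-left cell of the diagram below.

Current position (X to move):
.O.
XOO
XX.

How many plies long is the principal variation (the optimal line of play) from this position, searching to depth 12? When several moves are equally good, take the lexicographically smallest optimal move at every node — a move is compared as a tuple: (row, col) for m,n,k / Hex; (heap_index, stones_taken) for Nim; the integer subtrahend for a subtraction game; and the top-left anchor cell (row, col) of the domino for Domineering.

p1 X@[.O./XOO/XX.]: (0,0)[XO./XOO/XX.]+1* (0,2)[.OX/XOO/XX.]-1 (2,2)[.O./XOO/XXX]-1
p2 O@[XO./XOO/XX.] terminal -1; root [.O./XOO/XX.] d12

PV length from [.O./XOO/XX.]: 1 ply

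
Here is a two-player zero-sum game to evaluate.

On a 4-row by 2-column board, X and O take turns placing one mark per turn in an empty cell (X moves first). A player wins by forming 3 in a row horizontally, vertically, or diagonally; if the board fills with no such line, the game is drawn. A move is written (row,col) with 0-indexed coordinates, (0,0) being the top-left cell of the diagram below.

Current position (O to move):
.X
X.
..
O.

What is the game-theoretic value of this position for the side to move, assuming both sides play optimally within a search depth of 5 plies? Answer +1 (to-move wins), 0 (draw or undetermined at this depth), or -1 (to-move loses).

value(.X/X./../O., O) = 0

p1 O@[.X/X./../O.]: (0,0)[OX/X./../O.]+0* (1,1)[.X/XO/../O.]+0 (2,0)[.X/X./O./O.]+0 (2,1)[.X/X./.O/O.]+0 (3,1)[.X/X./../OO]+0
p2 X@[OX/X./../O.]: (1,1)[OX/XX/../O.]+0* (2,0)[OX/X./X./O.]+0 (2,1)[OX/X./.X/O.]+0 (3,1)[OX/X./../OX]+0
p3 O@[OX/XX/../O.]: (2,0)[OX/XX/O./O.]-1 (2,1)[OX/XX/.O/O.]+0* (3,1)[OX/XX/../OO]-1
p4 X@[OX/XX/.O/O.]: (2,0)[OX/XX/XO/O.]+0* (3,1)[OX/XX/.O/OX]+0
p5 O@[OX/XX/XO/O.]: (3,1)[OX/XX/XO/OO]+0*
p6 X@[OX/XX/XO/OO] terminal +0; root [.X/X./../O.] d5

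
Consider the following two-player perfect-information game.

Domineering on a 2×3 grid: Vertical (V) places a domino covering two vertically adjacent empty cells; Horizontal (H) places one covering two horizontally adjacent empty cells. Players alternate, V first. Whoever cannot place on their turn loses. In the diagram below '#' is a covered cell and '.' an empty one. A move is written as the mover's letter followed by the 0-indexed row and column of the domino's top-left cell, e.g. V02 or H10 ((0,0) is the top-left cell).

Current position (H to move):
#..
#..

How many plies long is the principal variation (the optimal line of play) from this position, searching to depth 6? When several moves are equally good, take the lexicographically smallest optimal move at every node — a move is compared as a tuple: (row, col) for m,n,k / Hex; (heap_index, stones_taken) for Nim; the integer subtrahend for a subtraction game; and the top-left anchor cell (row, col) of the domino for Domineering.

ply 1, H at #../#.. | H01=+1→###/#..*; H11=+1→#../###
ply 2: ###/#.. is terminal -1 (V); from #../#.. depth 6

PV length from [#../#..]: 1 ply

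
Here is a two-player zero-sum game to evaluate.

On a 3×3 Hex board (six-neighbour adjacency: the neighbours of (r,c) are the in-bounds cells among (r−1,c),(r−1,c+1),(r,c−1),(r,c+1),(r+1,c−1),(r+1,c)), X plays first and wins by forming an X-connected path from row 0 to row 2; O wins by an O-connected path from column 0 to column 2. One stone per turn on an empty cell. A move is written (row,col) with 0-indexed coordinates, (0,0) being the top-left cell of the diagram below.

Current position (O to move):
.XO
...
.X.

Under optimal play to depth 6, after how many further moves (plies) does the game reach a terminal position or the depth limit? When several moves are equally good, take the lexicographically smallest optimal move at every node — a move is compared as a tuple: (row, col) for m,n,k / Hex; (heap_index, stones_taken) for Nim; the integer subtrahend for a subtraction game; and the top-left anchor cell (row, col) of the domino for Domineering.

ply 1, O at .XO/.../.X. | (0,0)=-1→OXO/.../.X.; (1,0)=-1→.XO/O../.X.; (1,1)=+1→.XO/.O./.X.*; (1,2)=-1→.XO/..O/.X.; (2,0)=-1→.XO/.../OX.; (2,2)=-1→.XO/.../.XO
ply 2, X at .XO/.O./.X. | (0,0)=-1→XXO/.O./.X.*; (1,0)=-1→.XO/XO./.X.; (1,2)=-1→.XO/.OX/.X.; (2,0)=-1→.XO/.O./XX.; (2,2)=-1→.XO/.O./.XX
ply 3, O at XXO/.O./.X. | (1,0)=+1→XXO/OO./.X.*; (1,2)=+1→XXO/.OO/.X.; (2,0)=+1→XXO/.O./OX.; (2,2)=+1→XXO/.O./.XO
ply 4: XXO/OO./.X. is terminal -1 (X); from .XO/.../.X. depth 6

PV length from [.XO/.../.X.]: 3 plies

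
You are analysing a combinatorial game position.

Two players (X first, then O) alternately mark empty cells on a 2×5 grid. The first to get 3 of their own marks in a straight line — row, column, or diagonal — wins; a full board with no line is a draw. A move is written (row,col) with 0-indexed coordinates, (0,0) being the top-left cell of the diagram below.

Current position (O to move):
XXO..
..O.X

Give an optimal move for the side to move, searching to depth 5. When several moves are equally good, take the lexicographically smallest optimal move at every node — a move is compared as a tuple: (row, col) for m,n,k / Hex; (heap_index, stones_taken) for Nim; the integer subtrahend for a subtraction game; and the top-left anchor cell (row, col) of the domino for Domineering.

p1 O@[XXO../..O.X]: (0,3)[XXOO./..O.X]+1* (0,4)[XXO.O/..O.X]+1 (1,0)[XXO../O.O.X]+0 (1,1)[XXO../.OO.X]+1 (1,3)[XXO../..OOX]+0
p2 X@[XXOO./..O.X]: (0,4)[XXOOX/..O.X]-1* (1,0)[XXOO./X.O.X]-1 (1,1)[XXOO./.XO.X]-1 (1,3)[XXOO./..OXX]-1
p3 O@[XXOOX/..O.X]: (1,0)[XXOOX/O.O.X]+0 (1,1)[XXOOX/.OO.X]+1* (1,3)[XXOOX/..OOX]+0
p4 X@[XXOOX/.OO.X]: (1,0)[XXOOX/XOO.X]-1* (1,3)[XXOOX/.OOXX]-1
p5 O@[XXOOX/XOO.X]: (1,3)[XXOOX/XOOOX]+1*
p6 X@[XXOOX/XOOOX] terminal -1; root [XXO../..O.X] d5

O's best at [XXO../..O.X]: (0,3)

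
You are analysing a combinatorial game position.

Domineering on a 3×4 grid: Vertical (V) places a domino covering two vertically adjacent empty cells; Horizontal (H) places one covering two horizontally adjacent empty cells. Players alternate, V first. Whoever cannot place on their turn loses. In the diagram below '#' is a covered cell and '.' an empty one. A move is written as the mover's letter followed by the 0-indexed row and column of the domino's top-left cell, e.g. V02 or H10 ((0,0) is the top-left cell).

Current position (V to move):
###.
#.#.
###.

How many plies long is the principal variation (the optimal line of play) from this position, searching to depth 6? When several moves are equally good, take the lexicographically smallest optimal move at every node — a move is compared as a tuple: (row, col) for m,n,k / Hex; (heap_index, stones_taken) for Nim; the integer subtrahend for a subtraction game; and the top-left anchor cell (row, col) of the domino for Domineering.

[###./#.#./###.] V move#1: V03:+1/####/#.##/###.*, V13:+1/###./#.##/####
[####/#.##/###.] end (terminal -1, H#2); searched ###./#.#./###. to 6

PV length from [###./#.#./###.]: 1 ply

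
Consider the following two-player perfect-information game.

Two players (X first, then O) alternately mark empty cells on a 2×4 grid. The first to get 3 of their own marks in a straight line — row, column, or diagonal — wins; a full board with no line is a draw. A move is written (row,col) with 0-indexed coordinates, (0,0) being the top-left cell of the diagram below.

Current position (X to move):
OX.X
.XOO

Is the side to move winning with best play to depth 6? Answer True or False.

X winning at [OX.X/.XOO]: True

p1 X@[OX.X/.XOO]: (0,2)[OXXX/.XOO]+1* (1,0)[OX.X/XXOO]+0
p2 O@[OXXX/.XOO] terminal -1; root [OX.X/.XOO] d6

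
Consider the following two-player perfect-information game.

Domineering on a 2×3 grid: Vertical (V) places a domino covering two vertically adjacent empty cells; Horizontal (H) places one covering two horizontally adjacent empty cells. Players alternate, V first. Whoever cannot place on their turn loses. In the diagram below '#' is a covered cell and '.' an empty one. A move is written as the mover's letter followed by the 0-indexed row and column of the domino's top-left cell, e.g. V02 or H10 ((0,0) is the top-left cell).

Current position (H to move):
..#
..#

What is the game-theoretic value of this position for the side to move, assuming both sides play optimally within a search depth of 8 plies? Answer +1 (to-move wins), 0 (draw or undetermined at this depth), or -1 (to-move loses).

value(..#/..#, H) = +1

[..#/..#] H move#1: H00:+1/###/..#*, H10:+1/..#/###
[###/..#] end (terminal -1, V#2); searched ..#/..# to 8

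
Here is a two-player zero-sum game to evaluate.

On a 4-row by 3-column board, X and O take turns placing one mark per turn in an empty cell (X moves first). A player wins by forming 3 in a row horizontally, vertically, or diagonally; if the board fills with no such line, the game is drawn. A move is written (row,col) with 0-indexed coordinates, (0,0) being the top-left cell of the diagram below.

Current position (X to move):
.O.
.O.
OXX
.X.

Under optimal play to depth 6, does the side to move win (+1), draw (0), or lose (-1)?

p1 X@[.O./.O./OXX/.X.]: (0,0)[XO./.O./OXX/.X.]-1 (0,2)[.OX/.O./OXX/.X.]+0* (1,0)[.O./XO./OXX/.X.]-1 (1,2)[.O./.OX/OXX/.X.]-1 (3,0)[.O./.O./OXX/XX.]-1 (3,2)[.O./.O./OXX/.XX]-1
p2 O@[.OX/.O./OXX/.X.]: (0,0)[OOX/.O./OXX/.X.]-1 (1,0)[.OX/OO./OXX/.X.]-1 (1,2)[.OX/.OO/OXX/.X.]+0* (3,0)[.OX/.O./OXX/OX.]-1 (3,2)[.OX/.O./OXX/.XO]-1
p3 X@[.OX/.OO/OXX/.X.]: (0,0)[XOX/.OO/OXX/.X.]-1 (1,0)[.OX/XOO/OXX/.X.]+0* (3,0)[.OX/.OO/OXX/XX.]-1 (3,2)[.OX/.OO/OXX/.XX]-1
p4 O@[.OX/XOO/OXX/.X.]: (0,0)[OOX/XOO/OXX/.X.]-1 (3,0)[.OX/XOO/OXX/OX.]-1 (3,2)[.OX/XOO/OXX/.XO]+0*
p5 X@[.OX/XOO/OXX/.XO]: (0,0)[XOX/XOO/OXX/.XO]+0* (3,0)[.OX/XOO/OXX/XXO]+0
p6 O@[XOX/XOO/OXX/.XO]: (3,0)[XOX/XOO/OXX/OXO]+0*
p7 X@[XOX/XOO/OXX/OXO] terminal +0; root [.O./.O./OXX/.X.] d6

value(.O./.O./OXX/.X., X) = 0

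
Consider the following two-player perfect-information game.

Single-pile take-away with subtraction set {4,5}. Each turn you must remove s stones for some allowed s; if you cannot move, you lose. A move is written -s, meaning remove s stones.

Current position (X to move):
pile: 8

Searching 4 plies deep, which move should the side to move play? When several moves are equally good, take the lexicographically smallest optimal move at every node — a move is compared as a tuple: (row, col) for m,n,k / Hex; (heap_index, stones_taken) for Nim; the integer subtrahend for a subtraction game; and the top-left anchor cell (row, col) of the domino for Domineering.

p1 X@[8]: -4[4]-1 -5[3]+1*
p2 O@[3] terminal -1; root [8] d4

X's best at [8]: -5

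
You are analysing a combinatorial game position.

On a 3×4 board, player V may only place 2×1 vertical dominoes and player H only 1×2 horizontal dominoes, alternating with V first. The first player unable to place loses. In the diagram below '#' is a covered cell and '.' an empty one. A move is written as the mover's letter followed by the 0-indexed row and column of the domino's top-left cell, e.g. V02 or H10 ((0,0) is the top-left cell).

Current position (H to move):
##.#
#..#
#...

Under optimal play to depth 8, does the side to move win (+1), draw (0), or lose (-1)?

value(##.#/#..#/#..., H) = +1

ply 1, H at ##.#/#..#/#... | H11=+1→##.#/####/#...*; H21=-1→##.#/#..#/###.; H22=-1→##.#/#..#/#.##
ply 2: ##.#/####/#... is terminal -1 (V); from ##.#/#..#/#... depth 8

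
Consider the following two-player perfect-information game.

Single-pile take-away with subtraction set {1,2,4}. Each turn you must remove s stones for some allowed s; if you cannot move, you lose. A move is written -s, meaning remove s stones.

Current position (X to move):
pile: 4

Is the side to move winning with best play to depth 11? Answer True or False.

p1 X@[4]: -1[3]+1* -2[2]-1 -4[0]+1
p2 O@[3]: -1[2]-1* -2[1]-1
p3 X@[2]: -1[1]-1 -2[0]+1*
p4 O@[0] terminal -1; root [4] d11

X winning at [4]: True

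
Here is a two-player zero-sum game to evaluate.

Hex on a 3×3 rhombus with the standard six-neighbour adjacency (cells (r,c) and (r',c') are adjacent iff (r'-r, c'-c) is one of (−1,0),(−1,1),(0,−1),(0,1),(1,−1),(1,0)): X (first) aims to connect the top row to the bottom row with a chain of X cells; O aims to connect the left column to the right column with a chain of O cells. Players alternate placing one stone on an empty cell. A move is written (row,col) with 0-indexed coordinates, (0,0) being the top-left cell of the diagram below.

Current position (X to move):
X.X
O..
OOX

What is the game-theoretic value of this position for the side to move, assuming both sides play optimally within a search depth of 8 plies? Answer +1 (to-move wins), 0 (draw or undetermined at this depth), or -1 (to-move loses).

value(X.X/O../OOX, X) = +1

ply 1, X at X.X/O../OOX | (0,1)=-1→XXX/O../OOX; (1,1)=-1→X.X/OX./OOX; (1,2)=+1→X.X/O.X/OOX*
ply 2: X.X/O.X/OOX is terminal -1 (O); from X.X/O../OOX depth 8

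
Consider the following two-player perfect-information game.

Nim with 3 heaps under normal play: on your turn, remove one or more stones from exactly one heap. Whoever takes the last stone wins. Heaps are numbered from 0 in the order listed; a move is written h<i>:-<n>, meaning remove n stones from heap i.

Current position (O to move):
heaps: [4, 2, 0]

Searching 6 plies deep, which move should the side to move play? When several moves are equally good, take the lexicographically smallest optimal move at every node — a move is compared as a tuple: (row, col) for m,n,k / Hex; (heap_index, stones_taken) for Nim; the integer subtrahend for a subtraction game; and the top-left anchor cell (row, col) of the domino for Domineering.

O's best at [(4,2,0)]: h0:-2

p1 O@[(4,2,0)]: h0:-1[(3,2,0)]-1 h0:-2[(2,2,0)]+1* h0:-3[(1,2,0)]-1 h0:-4[(0,2,0)]-1 h1:-1[(4,1,0)]-1 h1:-2[(4,0,0)]-1
p2 X@[(2,2,0)]: h0:-1[(1,2,0)]-1* h0:-2[(0,2,0)]-1 h1:-1[(2,1,0)]-1 h1:-2[(2,0,0)]-1
p3 O@[(1,2,0)]: h0:-1[(0,2,0)]-1 h1:-1[(1,1,0)]+1* h1:-2[(1,0,0)]-1
p4 X@[(1,1,0)]: h0:-1[(0,1,0)]-1* h1:-1[(1,0,0)]-1
p5 O@[(0,1,0)]: h1:-1[(0,0,0)]+1*
p6 X@[(0,0,0)] terminal -1; root [(4,2,0)] d6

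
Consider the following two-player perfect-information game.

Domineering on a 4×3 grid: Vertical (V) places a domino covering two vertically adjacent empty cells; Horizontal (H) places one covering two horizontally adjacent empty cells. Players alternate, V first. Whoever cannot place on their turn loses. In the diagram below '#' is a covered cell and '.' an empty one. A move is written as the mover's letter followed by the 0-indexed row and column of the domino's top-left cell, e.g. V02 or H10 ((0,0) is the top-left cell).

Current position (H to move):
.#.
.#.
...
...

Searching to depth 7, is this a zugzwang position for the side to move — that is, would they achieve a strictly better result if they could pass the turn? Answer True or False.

p1 H@[.#./.#./.../...]: H20[.#./.#./##./...]-1* H21[.#./.#./.##/...]-1 H30[.#./.#./.../##.]-1 H31[.#./.#./.../.##]-1
p2 V@[.#./.#./##./...]: V00[##./##./##./...]+1* V02[.##/.##/##./...]+1 V12[.#./.##/###/...]+1 V22[.#./.#./###/..#]+1
p3 H@[##./##./##./...]: H30[##./##./##./##.]-1* H31[##./##./##./.##]-1
p4 V@[##./##./##./##.]: V02[###/###/##./##.]+1* V12[##./###/###/##.]+1 V22[##./##./###/###]+1
p5 H@[###/###/##./##.] terminal -1; root [.#./.#./.../...] d7
pass branch (V moves first from the same position):
  | p1 V@[.#./.#./.../...]: V00[##./##./.../...]+1* V02[.##/.##/.../...]+1 V10[.#./##./#../...]-1 V12[.#./.##/..#/...]-1 V20[.#./.#./#../#..]+1 V21[.#./.#./.#./.#.]+1 V22[.#./.#./..#/..#]+1
  | p2 H@[##./##./.../...]: H20[##./##./##./...]-1* H21[##./##./.##/...]-1 H30[##./##./.../##.]-1 H31[##./##./.../.##]-1
  | p3 V@[##./##./##./...]: V02[###/###/##./...]-1 V12[##./###/###/...]-1 V22[##./##./###/..#]+1*
  | p4 H@[##./##./###/..#]: H30[##./##./###/###]-1*
  | p5 V@[##./##./###/###]: V02[###/###/###/###]+1*
  | p6 H@[###/###/###/###] terminal -1; root [.#./.#./.../...] d7
H moving scores -1; H passing scores -1

zugzwang(.#./.#./.../..., H) = False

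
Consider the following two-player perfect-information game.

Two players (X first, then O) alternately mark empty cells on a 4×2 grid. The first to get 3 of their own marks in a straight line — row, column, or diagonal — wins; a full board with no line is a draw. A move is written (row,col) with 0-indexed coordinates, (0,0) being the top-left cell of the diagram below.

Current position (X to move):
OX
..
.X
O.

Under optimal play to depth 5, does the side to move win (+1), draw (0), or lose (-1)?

ply 1, X at OX/../.X/O. | (1,0)=+0→OX/X./.X/O.; (1,1)=+1→OX/.X/.X/O.*; (2,0)=+0→OX/../XX/O.; (3,1)=+0→OX/../.X/OX
ply 2: OX/.X/.X/O. is terminal -1 (O); from OX/../.X/O. depth 5

value(OX/../.X/O., X) = +1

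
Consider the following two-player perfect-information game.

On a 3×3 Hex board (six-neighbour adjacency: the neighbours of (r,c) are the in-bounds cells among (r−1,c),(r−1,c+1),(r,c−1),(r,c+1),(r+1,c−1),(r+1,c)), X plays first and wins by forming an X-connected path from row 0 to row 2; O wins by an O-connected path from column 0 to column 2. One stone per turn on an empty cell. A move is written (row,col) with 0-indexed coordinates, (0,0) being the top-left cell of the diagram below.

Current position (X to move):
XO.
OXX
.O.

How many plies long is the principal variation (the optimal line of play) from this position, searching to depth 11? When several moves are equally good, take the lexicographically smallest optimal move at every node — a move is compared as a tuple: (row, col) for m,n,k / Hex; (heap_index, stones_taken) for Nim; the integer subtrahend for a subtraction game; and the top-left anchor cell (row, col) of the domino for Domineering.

PV length from [XO./OXX/.O.]: 3 plies

ply 1, X at XO./OXX/.O. | (0,2)=+1→XOX/OXX/.O.*; (2,0)=-1→XO./OXX/XO.; (2,2)=-1→XO./OXX/.OX
ply 2, O at XOX/OXX/.O. | (2,0)=-1→XOX/OXX/OO.*; (2,2)=-1→XOX/OXX/.OO
ply 3, X at XOX/OXX/OO. | (2,2)=+1→XOX/OXX/OOX*
ply 4: XOX/OXX/OOX is terminal -1 (O); from XO./OXX/.O. depth 11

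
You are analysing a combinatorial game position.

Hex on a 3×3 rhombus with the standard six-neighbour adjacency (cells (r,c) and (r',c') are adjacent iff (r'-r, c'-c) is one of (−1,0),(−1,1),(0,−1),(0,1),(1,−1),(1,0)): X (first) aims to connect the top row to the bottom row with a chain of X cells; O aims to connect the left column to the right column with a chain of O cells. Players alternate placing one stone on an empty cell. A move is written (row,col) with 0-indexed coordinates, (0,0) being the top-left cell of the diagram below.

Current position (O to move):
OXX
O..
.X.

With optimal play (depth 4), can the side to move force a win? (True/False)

O winning at [OXX/O../.X.]: False

ply 1, O at OXX/O../.X. | (1,1)=-1→OXX/OO./.X.*; (1,2)=-1→OXX/O.O/.X.; (2,0)=-1→OXX/O../OX.; (2,2)=-1→OXX/O../.XO
ply 2, X at OXX/OO./.X. | (1,2)=+1→OXX/OOX/.X.*; (2,0)=-1→OXX/OO./XX.; (2,2)=-1→OXX/OO./.XX
ply 3: OXX/OOX/.X. is terminal -1 (O); from OXX/O../.X. depth 4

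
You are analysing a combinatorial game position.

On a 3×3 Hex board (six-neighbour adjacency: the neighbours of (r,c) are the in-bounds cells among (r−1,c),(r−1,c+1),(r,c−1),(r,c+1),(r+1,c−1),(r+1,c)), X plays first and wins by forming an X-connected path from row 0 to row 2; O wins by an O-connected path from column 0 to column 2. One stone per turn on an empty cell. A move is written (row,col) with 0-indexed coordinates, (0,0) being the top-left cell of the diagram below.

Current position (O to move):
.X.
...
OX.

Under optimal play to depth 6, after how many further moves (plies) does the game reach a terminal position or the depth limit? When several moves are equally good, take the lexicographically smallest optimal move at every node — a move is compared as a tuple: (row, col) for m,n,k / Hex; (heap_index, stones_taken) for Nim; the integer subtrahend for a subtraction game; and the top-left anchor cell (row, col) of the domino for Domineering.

PV length from [.X./.../OX.]: 3 plies

ply 1, O at .X./.../OX. | (0,0)=-1→OX./.../OX.; (0,2)=-1→.XO/.../OX.; (1,0)=-1→.X./O../OX.; (1,1)=+1→.X./.O./OX.*; (1,2)=-1→.X./..O/OX.; (2,2)=-1→.X./.../OXO
ply 2, X at .X./.O./OX. | (0,0)=-1→XX./.O./OX.*; (0,2)=-1→.XX/.O./OX.; (1,0)=-1→.X./XO./OX.; (1,2)=-1→.X./.OX/OX.; (2,2)=-1→.X./.O./OXX
ply 3, O at XX./.O./OX. | (0,2)=+1→XXO/.O./OX.*; (1,0)=+1→XX./OO./OX.; (1,2)=+1→XX./.OO/OX.; (2,2)=+1→XX./.O./OXO
ply 4: XXO/.O./OX. is terminal -1 (X); from .X./.../OX. depth 6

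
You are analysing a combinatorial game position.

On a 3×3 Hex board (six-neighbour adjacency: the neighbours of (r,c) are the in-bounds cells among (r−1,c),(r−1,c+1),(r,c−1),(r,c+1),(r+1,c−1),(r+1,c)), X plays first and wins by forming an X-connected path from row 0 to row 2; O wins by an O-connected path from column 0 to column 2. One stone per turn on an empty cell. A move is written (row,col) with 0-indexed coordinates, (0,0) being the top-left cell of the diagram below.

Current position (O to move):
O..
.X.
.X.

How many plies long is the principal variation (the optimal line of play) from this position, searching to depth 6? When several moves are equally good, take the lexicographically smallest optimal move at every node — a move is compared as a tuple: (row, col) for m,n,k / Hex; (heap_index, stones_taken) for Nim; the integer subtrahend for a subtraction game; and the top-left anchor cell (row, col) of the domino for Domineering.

PV length from [O../.X./.X.]: 2 plies

ply 1, O at O../.X./.X. | (0,1)=-1→OO./.X./.X.*; (0,2)=-1→O.O/.X./.X.; (1,0)=-1→O../OX./.X.; (1,2)=-1→O../.XO/.X.; (2,0)=-1→O../.X./OX.; (2,2)=-1→O../.X./.XO
ply 2, X at OO./.X./.X. | (0,2)=+1→OOX/.X./.X.*; (1,0)=-1→OO./XX./.X.; (1,2)=-1→OO./.XX/.X.; (2,0)=-1→OO./.X./XX.; (2,2)=-1→OO./.X./.XX
ply 3: OOX/.X./.X. is terminal -1 (O); from O../.X./.X. depth 6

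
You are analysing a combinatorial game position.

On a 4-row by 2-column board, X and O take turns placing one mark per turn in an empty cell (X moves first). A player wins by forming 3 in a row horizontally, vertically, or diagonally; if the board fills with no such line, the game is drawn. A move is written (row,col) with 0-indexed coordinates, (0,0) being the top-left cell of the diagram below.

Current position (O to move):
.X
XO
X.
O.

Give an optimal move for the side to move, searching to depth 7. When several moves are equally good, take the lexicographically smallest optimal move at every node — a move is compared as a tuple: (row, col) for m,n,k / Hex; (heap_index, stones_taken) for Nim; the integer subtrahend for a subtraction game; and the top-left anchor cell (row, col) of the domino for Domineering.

O's best at [.X/XO/X./O.]: (0,0)

ply 1, O at .X/XO/X./O. | (0,0)=+0→OX/XO/X./O.*; (2,1)=-1→.X/XO/XO/O.; (3,1)=-1→.X/XO/X./OO
ply 2, X at OX/XO/X./O. | (2,1)=+0→OX/XO/XX/O.*; (3,1)=+0→OX/XO/X./OX
ply 3, O at OX/XO/XX/O. | (3,1)=+0→OX/XO/XX/OO*
ply 4: OX/XO/XX/OO is terminal +0 (X); from .X/XO/X./O. depth 7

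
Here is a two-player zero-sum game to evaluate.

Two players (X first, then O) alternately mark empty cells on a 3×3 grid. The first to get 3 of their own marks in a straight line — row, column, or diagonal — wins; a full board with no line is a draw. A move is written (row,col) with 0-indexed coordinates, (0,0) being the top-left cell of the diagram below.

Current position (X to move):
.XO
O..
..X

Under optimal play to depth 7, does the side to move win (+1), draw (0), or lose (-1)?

p1 X@[.XO/O../..X]: (0,0)[XXO/O../..X]-1 (1,1)[.XO/OX./..X]+1* (1,2)[.XO/O.X/..X]-1 (2,0)[.XO/O../X.X]+0 (2,1)[.XO/O../.XX]+1
p2 O@[.XO/OX./..X]: (0,0)[OXO/OX./..X]-1* (1,2)[.XO/OXO/..X]-1 (2,0)[.XO/OX./O.X]-1 (2,1)[.XO/OX./.OX]-1
p3 X@[OXO/OX./..X]: (1,2)[OXO/OXX/..X]-1 (2,0)[OXO/OX./X.X]+0 (2,1)[OXO/OX./.XX]+1*
p4 O@[OXO/OX./.XX] terminal -1; root [.XO/O../..X] d7

value(.XO/O../..X, X) = +1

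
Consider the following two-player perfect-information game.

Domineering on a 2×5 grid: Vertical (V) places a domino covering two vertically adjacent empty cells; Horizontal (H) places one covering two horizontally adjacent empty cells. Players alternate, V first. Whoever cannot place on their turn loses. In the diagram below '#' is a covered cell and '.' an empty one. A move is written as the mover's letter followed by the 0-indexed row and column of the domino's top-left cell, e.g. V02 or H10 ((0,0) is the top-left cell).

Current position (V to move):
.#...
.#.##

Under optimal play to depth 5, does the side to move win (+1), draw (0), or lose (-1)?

value(.#.../.#.##, V) = +1

ply 1, V at .#.../.#.## | V00=-1→##.../##.##; V02=+1→.##../.####*
ply 2, H at .##../.#### | H03=-1→.####/.####*
ply 3, V at .####/.#### | V00=+1→#####/#####*
ply 4: #####/##### is terminal -1 (H); from .#.../.#.## depth 5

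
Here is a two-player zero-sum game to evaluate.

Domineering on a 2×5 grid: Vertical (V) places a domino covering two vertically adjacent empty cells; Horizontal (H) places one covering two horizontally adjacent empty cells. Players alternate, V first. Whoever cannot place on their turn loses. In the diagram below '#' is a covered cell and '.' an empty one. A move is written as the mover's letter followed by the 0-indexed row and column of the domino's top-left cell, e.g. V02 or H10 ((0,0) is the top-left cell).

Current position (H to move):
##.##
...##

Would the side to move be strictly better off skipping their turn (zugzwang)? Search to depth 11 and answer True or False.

ply 1, H at ##.##/...## | H10=-1→##.##/##.##; H11=+1→##.##/.####*
ply 2: ##.##/.#### is terminal -1 (V); from ##.##/...## depth 11
if H skipped the turn, V would face:
~ ply 1, V at ##.##/...## | V02=-1→#####/..###*
~ ply 2, H at #####/..### | H10=+1→#####/#####*
~ ply 3: #####/##### is terminal -1 (V); from ##.##/...## depth 11
compare (H): move=+1 vs pass=+1

zugzwang(##.##/...##, H) = False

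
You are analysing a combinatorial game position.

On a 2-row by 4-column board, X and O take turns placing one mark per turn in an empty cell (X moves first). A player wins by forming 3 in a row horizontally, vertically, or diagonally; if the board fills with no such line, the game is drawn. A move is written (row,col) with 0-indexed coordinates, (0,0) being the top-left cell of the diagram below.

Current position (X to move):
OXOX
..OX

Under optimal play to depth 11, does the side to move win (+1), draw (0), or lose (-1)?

ply 1, X at OXOX/..OX | (1,0)=+0→OXOX/X.OX*; (1,1)=+0→OXOX/.XOX
ply 2, O at OXOX/X.OX | (1,1)=+0→OXOX/XOOX*
ply 3: OXOX/XOOX is terminal +0 (X); from OXOX/..OX depth 11

value(OXOX/..OX, X) = 0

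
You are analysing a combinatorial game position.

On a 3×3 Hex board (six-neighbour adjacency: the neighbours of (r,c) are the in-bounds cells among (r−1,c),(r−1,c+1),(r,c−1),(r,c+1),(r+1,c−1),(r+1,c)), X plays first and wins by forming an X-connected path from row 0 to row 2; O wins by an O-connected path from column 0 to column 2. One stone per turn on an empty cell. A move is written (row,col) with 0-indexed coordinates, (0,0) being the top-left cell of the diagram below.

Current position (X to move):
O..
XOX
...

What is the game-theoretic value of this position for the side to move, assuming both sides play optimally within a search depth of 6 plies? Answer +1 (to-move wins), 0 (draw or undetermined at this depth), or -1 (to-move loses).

value(O../XOX/..., X) = +1

[O../XOX/...] X move#1: (0,1):+1/OX./XOX/...*, (0,2):+1/O.X/XOX/..., (2,0):+1/O../XOX/X.., (2,1):-1/O../XOX/.X., (2,2):-1/O../XOX/..X
[OX./XOX/...] O move#2: (0,2):-1/OXO/XOX/...*, (2,0):-1/OX./XOX/O.., (2,1):-1/OX./XOX/.O., (2,2):-1/OX./XOX/..O
[OXO/XOX/...] X move#3: (2,0):+1/OXO/XOX/X..*, (2,1):-1/OXO/XOX/.X., (2,2):-1/OXO/XOX/..X
[OXO/XOX/X..] end (terminal -1, O#4); searched O../XOX/... to 6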